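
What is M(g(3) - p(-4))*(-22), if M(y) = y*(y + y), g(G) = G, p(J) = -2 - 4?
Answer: -3564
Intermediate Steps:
p(J) = -6
M(y) = 2*y**2 (M(y) = y*(2*y) = 2*y**2)
M(g(3) - p(-4))*(-22) = (2*(3 - 1*(-6))**2)*(-22) = (2*(3 + 6)**2)*(-22) = (2*9**2)*(-22) = (2*81)*(-22) = 162*(-22) = -3564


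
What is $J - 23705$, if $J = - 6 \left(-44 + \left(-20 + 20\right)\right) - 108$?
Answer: $-23549$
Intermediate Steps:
$J = 156$ ($J = - 6 \left(-44 + 0\right) - 108 = \left(-6\right) \left(-44\right) - 108 = 264 - 108 = 156$)
$J - 23705 = 156 - 23705 = -23549$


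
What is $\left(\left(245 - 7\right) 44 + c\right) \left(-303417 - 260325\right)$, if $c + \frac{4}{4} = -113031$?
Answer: $57817379520$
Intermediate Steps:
$c = -113032$ ($c = -1 - 113031 = -113032$)
$\left(\left(245 - 7\right) 44 + c\right) \left(-303417 - 260325\right) = \left(\left(245 - 7\right) 44 - 113032\right) \left(-303417 - 260325\right) = \left(238 \cdot 44 - 113032\right) \left(-563742\right) = \left(10472 - 113032\right) \left(-563742\right) = \left(-102560\right) \left(-563742\right) = 57817379520$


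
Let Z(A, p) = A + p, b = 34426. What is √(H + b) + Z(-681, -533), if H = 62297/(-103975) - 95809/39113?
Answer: -1214 + 3*√2530263195397772986882/813354835 ≈ -1028.5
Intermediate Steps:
H = -12398363336/4066774175 (H = 62297*(-1/103975) - 95809*1/39113 = -62297/103975 - 95809/39113 = -12398363336/4066774175 ≈ -3.0487)
√(H + b) + Z(-681, -533) = √(-12398363336/4066774175 + 34426) + (-681 - 533) = √(139990369385214/4066774175) - 1214 = 3*√2530263195397772986882/813354835 - 1214 = -1214 + 3*√2530263195397772986882/813354835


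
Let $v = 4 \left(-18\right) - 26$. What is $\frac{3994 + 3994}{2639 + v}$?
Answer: $\frac{7988}{2541} \approx 3.1436$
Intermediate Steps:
$v = -98$ ($v = -72 - 26 = -98$)
$\frac{3994 + 3994}{2639 + v} = \frac{3994 + 3994}{2639 - 98} = \frac{7988}{2541}$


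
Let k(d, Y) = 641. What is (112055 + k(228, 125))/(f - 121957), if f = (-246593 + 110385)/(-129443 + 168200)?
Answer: -4367758872/4726823657 ≈ -0.92404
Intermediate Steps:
f = -136208/38757 ≈ -3.5144
(112055 + k(228, 125))/(f - 121957) = (112055 + 641)/(-136208/38757 - 121957) = 112696/(-4726823657/38757) = 112696*(-38757/4726823657) = -4367758872/4726823657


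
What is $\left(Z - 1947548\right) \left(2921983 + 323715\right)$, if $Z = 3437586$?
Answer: $4836213356524$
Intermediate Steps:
$\left(Z - 1947548\right) \left(2921983 + 323715\right) = \left(3437586 - 1947548\right) \left(2921983 + 323715\right) = 1490038 \cdot 3245698 = 4836213356524$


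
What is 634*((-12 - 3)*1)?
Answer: -9510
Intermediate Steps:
634*((-12 - 3)*1) = 634*(-15*1) = 634*(-15) = -9510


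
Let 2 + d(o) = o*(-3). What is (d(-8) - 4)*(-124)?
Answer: -2232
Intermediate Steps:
d(o) = -2 - 3*o (d(o) = -2 + o*(-3) = -2 - 3*o)
(d(-8) - 4)*(-124) = ((-2 - 3*(-8)) - 4)*(-124) = ((-2 + 24) - 4)*(-124) = (22 - 4)*(-124) = 18*(-124) = -2232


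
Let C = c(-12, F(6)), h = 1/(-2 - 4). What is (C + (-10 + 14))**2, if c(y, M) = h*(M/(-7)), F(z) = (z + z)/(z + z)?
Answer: 28561/1764 ≈ 16.191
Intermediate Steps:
F(z) = 1 (F(z) = (2*z)/((2*z)) = (2*z)*(1/(2*z)) = 1)
h = -1/6 (h = 1/(-6) = -1/6 ≈ -0.16667)
c(y, M) = M/42 (c(y, M) = -M/(6*(-7)) = -M*(-1)/(6*7) = -(-1)*M/42 = M/42)
C = 1/42 (C = (1/42)*1 = 1/42 ≈ 0.023810)
(C + (-10 + 14))**2 = (1/42 + (-10 + 14))**2 = (1/42 + 4)**2 = (169/42)**2 = 28561/1764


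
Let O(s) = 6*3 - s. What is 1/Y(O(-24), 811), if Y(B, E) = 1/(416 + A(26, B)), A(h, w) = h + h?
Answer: 468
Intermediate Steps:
A(h, w) = 2*h
O(s) = 18 - s
Y(B, E) = 1/468 (Y(B, E) = 1/(416 + 2*26) = 1/(416 + 52) = 1/468)
1/Y(O(-24), 811) = 1/(1/468) = 468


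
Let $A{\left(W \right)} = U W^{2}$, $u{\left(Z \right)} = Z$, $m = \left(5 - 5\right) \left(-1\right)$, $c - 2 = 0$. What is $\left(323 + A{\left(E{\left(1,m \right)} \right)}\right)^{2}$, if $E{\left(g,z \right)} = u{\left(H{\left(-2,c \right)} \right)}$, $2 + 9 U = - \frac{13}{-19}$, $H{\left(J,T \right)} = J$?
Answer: $\frac{3039647689}{29241} \approx 1.0395 \cdot 10^{5}$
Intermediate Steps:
$c = 2$ ($c = 2 + 0 = 2$)
$m = 0$ ($m = 0 \left(-1\right) = 0$)
$U = - \frac{25}{171}$ ($U = - \frac{2}{9} + \frac{\left(-13\right) \frac{1}{-19}}{9} = - \frac{2}{9} + \frac{\left(-13\right) \left(- \frac{1}{19}\right)}{9} = - \frac{2}{9} + \frac{1}{9} \cdot \frac{13}{19} = - \frac{2}{9} + \frac{13}{171} = - \frac{25}{171} \approx -0.1462$)
$E{\left(g,z \right)} = -2$
$A{\left(W \right)} = - \frac{25 W^{2}}{171}$
$\left(323 + A{\left(E{\left(1,m \right)} \right)}\right)^{2} = \left(323 - \frac{25 \left(-2\right)^{2}}{171}\right)^{2} = \left(323 - \frac{100}{171}\right)^{2} = \left(\frac{55133}{171}\right)^{2} = \frac{3039647689}{29241}$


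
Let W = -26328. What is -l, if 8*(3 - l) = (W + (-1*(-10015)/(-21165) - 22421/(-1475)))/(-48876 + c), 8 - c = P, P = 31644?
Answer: -2975071689167/1005381523200 ≈ -2.9591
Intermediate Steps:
c = -31636 (c = 8 - 1*31644 = 8 - 31644 = -31636)
l = 2975071689167/1005381523200 (l = 3 - (-26328 + (-1*(-10015)/(-21165) - 22421/(-1475)))/(8*(-48876 - 31636)) = 3 - (-26328 + (10015*(-1/21165) - 22421*(-1/1475)))/(8*(-80512)) = 3 - (-26328 + (-2003/4233 + 22421/1475))*(-1)/(8*80512) = 3 - (-26328 + 91953668/6243675)*(-1)/(8*80512) = 3 - (-41072880433)*(-1)/(12487350*80512) = 3 - 1/8*41072880433/125672690400 = 3 - 41072880433/1005381523200 = 2975071689167/1005381523200 ≈ 2.9591)
-l = -1*2975071689167/1005381523200 = -2975071689167/1005381523200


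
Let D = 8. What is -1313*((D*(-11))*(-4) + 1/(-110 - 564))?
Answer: -311505311/674 ≈ -4.6217e+5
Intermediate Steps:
-1313*((D*(-11))*(-4) + 1/(-110 - 564)) = -1313*((8*(-11))*(-4) + 1/(-110 - 564)) = -1313*(-88*(-4) + 1/(-674)) = -1313*(352 - 1/674) = -1313*237247/674 = -311505311/674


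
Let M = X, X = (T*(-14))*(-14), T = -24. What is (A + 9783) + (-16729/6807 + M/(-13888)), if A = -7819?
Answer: 827980525/422034 ≈ 1961.9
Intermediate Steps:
X = -4704 (X = -24*(-14)*(-14) = 336*(-14) = -4704)
M = -4704
(A + 9783) + (-16729/6807 + M/(-13888)) = (-7819 + 9783) + (-16729/6807 - 4704/(-13888)) = 1964 + (-16729*1/6807 - 4704*(-1/13888)) = 1964 + (-16729/6807 + 21/62) = 1964 - 894251/422034 = 827980525/422034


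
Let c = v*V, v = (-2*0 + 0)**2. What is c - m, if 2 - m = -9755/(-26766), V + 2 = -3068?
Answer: -43777/26766 ≈ -1.6355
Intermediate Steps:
V = -3070 (V = -2 - 3068 = -3070)
m = 43777/26766 (m = 2 - (-9755)/(-26766) = 2 - (-9755)*(-1)/26766 = 2 - 1*9755/26766 = 2 - 9755/26766 = 43777/26766 ≈ 1.6355)
v = 0 (v = (0 + 0)**2 = 0**2 = 0)
c = 0 (c = 0*(-3070) = 0)
c - m = 0 - 1*43777/26766 = 0 - 43777/26766 = -43777/26766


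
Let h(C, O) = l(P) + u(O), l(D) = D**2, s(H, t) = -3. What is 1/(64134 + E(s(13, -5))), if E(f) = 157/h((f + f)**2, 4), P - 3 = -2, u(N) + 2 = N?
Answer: 3/192559 ≈ 1.5580e-5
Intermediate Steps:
u(N) = -2 + N
P = 1 (P = 3 - 2 = 1)
h(C, O) = -1 + O (h(C, O) = 1**2 + (-2 + O) = 1 + (-2 + O) = -1 + O)
E(f) = 157/3 (E(f) = 157/(-1 + 4) = 157/3)
1/(64134 + E(s(13, -5))) = 1/(64134 + 157/3) = 1/(192559/3) = 3/192559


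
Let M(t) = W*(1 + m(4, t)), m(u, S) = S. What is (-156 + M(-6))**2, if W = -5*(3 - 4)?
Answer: 32761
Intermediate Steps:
W = 5 (W = -5*(-1) = 5)
M(t) = 5 + 5*t (M(t) = 5*(1 + t) = 5 + 5*t)
(-156 + M(-6))**2 = (-156 + (5 + 5*(-6)))**2 = (-156 + (5 - 30))**2 = (-156 - 25)**2 = (-181)**2 = 32761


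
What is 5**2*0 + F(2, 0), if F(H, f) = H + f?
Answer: 2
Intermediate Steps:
5**2*0 + F(2, 0) = 5**2*0 + (2 + 0) = 25*0 + 2 = 0 + 2 = 2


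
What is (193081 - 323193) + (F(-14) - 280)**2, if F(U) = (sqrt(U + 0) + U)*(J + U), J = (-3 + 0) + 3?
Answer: -125800 + 2352*I*sqrt(14) ≈ -1.258e+5 + 8800.4*I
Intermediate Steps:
J = 0 (J = -3 + 3 = 0)
F(U) = U*(U + sqrt(U)) (F(U) = (sqrt(U + 0) + U)*(0 + U) = (sqrt(U) + U)*U = (U + sqrt(U))*U = U*(U + sqrt(U)))
(193081 - 323193) + (F(-14) - 280)**2 = (193081 - 323193) + (((-14)**2 + (-14)**(3/2)) - 280)**2 = -130112 + ((196 - 14*I*sqrt(14)) - 280)**2 = -130112 + (-84 - 14*I*sqrt(14))**2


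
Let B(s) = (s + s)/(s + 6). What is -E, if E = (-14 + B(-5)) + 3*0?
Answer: 24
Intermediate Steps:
B(s) = 2*s/(6 + s) (B(s) = (2*s)/(6 + s) = 2*s/(6 + s))
E = -24 (E = (-14 + 2*(-5)/(6 - 5)) + 3*0 = (-14 + 2*(-5)/1) + 0 = (-14 + 2*(-5)*1) + 0 = (-14 - 10) + 0 = -24 + 0 = -24)
-E = -1*(-24) = 24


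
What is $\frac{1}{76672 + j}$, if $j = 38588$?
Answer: $\frac{1}{115260} \approx 8.676 \cdot 10^{-6}$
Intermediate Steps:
$\frac{1}{76672 + j} = \frac{1}{76672 + 38588} = \frac{1}{115260}$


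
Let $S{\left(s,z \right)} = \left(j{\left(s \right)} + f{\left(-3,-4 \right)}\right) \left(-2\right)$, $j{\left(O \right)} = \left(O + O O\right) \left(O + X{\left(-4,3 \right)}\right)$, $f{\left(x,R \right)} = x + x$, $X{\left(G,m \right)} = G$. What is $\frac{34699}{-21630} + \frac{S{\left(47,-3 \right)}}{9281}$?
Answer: $- \frac{645478277}{28678290} \approx -22.508$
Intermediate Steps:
$f{\left(x,R \right)} = 2 x$
$j{\left(O \right)} = \left(-4 + O\right) \left(O + O^{2}\right)$ ($j{\left(O \right)} = \left(O + O O\right) \left(O - 4\right) = \left(O + O^{2}\right) \left(-4 + O\right) = \left(-4 + O\right) \left(O + O^{2}\right)$)
$S{\left(s,z \right)} = 12 - 2 s \left(-4 + s^{2} - 3 s\right)$ ($S{\left(s,z \right)} = \left(s \left(-4 + s^{2} - 3 s\right) + 2 \left(-3\right)\right) \left(-2\right) = \left(s \left(-4 + s^{2} - 3 s\right) - 6\right) \left(-2\right) = \left(-6 + s \left(-4 + s^{2} - 3 s\right)\right) \left(-2\right) = 12 - 2 s \left(-4 + s^{2} - 3 s\right)$)
$\frac{34699}{-21630} + \frac{S{\left(47,-3 \right)}}{9281} = \frac{34699}{-21630} + \frac{12 + 2 \cdot 47 \left(4 - 47^{2} + 3 \cdot 47\right)}{9281} = 34699 \left(- \frac{1}{21630}\right) + \left(12 + 2 \cdot 47 \left(4 - 2209 + 141\right)\right) \frac{1}{9281} = - \frac{4957}{3090} + \left(12 + 2 \cdot 47 \left(4 - 2209 + 141\right)\right) \frac{1}{9281} = - \frac{4957}{3090} + \left(12 + 2 \cdot 47 \left(-2064\right)\right) \frac{1}{9281} = - \frac{4957}{3090} + \left(12 - 194016\right) \frac{1}{9281} = - \frac{4957}{3090} - \frac{194004}{9281} = - \frac{645478277}{28678290}$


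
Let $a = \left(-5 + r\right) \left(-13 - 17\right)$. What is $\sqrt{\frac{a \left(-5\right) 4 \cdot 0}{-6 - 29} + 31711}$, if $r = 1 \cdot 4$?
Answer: $\sqrt{31711} \approx 178.08$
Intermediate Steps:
$r = 4$
$a = 30$ ($a = \left(-5 + 4\right) \left(-13 - 17\right) = \left(-1\right) \left(-30\right) = 30$)
$\sqrt{\frac{a \left(-5\right) 4 \cdot 0}{-6 - 29} + 31711} = \sqrt{\frac{30 \left(-5\right) 4 \cdot 0}{-6 - 29} + 31711} = \sqrt{\frac{30 \left(\left(-20\right) 0\right)}{-35} + 31711} = \sqrt{30 \cdot 0 \left(- \frac{1}{35}\right) + 31711} = \sqrt{0 \left(- \frac{1}{35}\right) + 31711} = \sqrt{0 + 31711} = \sqrt{31711}$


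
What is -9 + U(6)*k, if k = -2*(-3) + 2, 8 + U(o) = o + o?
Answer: 23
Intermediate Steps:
U(o) = -8 + 2*o (U(o) = -8 + (o + o) = -8 + 2*o)
k = 8 (k = 6 + 2 = 8)
-9 + U(6)*k = -9 + (-8 + 2*6)*8 = -9 + (-8 + 12)*8 = -9 + 4*8 = -9 + 32 = 23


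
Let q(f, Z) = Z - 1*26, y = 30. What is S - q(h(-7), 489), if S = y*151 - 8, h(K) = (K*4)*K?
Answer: 4059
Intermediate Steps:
h(K) = 4*K² (h(K) = (4*K)*K = 4*K²)
q(f, Z) = -26 + Z (q(f, Z) = Z - 26 = -26 + Z)
S = 4522 (S = 30*151 - 8 = 4530 - 8 = 4522)
S - q(h(-7), 489) = 4522 - (-26 + 489) = 4522 - 1*463 = 4522 - 463 = 4059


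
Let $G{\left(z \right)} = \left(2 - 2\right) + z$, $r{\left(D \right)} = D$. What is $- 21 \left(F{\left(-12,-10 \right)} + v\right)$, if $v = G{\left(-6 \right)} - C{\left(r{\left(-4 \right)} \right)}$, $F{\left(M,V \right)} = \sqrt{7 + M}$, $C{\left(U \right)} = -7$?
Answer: $-21 - 21 i \sqrt{5} \approx -21.0 - 46.957 i$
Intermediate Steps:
$G{\left(z \right)} = z$ ($G{\left(z \right)} = 0 + z = z$)
$v = 1$ ($v = -6 - -7 = -6 + 7 = 1$)
$- 21 \left(F{\left(-12,-10 \right)} + v\right) = - 21 \left(\sqrt{7 - 12} + 1\right) = - 21 \left(\sqrt{-5} + 1\right) = - 21 \left(i \sqrt{5} + 1\right) = - 21 \left(1 + i \sqrt{5}\right) = -21 - 21 i \sqrt{5}$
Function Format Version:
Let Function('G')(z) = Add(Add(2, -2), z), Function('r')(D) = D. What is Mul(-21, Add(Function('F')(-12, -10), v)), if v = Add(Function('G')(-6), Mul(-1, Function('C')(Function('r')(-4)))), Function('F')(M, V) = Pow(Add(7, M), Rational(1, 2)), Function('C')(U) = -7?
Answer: Add(-21, Mul(-21, I, Pow(5, Rational(1, 2)))) ≈ Add(-21.000, Mul(-46.957, I))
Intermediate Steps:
Function('G')(z) = z (Function('G')(z) = Add(0, z) = z)
v = 1 (v = Add(-6, Mul(-1, -7)) = Add(-6, 7) = 1)
Mul(-21, Add(Function('F')(-12, -10), v)) = Mul(-21, Add(Pow(Add(7, -12), Rational(1, 2)), 1)) = Mul(-21, Add(Pow(-5, Rational(1, 2)), 1)) = Mul(-21, Add(Mul(I, Pow(5, Rational(1, 2))), 1)) = Mul(-21, Add(1, Mul(I, Pow(5, Rational(1, 2))))) = Add(-21, Mul(-21, I, Pow(5, Rational(1, 2))))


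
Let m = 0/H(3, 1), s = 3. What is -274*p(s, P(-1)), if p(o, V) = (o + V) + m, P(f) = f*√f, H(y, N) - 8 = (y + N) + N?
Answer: -822 + 274*I ≈ -822.0 + 274.0*I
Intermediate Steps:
H(y, N) = 8 + y + 2*N (H(y, N) = 8 + ((y + N) + N) = 8 + ((N + y) + N) = 8 + (y + 2*N) = 8 + y + 2*N)
P(f) = f^(3/2)
m = 0 (m = 0/(8 + 3 + 2*1) = 0/(8 + 3 + 2) = 0/13 = 0*(1/13) = 0)
p(o, V) = V + o (p(o, V) = (o + V) + 0 = (V + o) + 0 = V + o)
-274*p(s, P(-1)) = -274*((-1)^(3/2) + 3) = -274*(-I + 3) = -274*(3 - I) = -822 + 274*I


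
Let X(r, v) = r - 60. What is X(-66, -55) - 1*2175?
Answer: -2301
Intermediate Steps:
X(r, v) = -60 + r
X(-66, -55) - 1*2175 = (-60 - 66) - 1*2175 = -126 - 2175 = -2301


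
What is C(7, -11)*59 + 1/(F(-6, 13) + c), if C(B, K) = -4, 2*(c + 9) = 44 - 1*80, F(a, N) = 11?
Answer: -3777/16 ≈ -236.06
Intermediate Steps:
c = -27 (c = -9 + (44 - 1*80)/2 = -9 + (44 - 80)/2 = -9 + (1/2)*(-36) = -9 - 18 = -27)
C(7, -11)*59 + 1/(F(-6, 13) + c) = -4*59 + 1/(11 - 27) = -236 + 1/(-16) = -236 - 1/16 = -3777/16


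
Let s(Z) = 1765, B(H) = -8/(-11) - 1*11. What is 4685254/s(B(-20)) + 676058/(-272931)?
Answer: 1277557817104/481723215 ≈ 2652.1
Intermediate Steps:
B(H) = -113/11 (B(H) = -8*(-1/11) - 11 = 8/11 - 11 = -113/11)
4685254/s(B(-20)) + 676058/(-272931) = 4685254/1765 + 676058/(-272931) = 4685254*(1/1765) + 676058*(-1/272931) = 4685254/1765 - 676058/272931 = 1277557817104/481723215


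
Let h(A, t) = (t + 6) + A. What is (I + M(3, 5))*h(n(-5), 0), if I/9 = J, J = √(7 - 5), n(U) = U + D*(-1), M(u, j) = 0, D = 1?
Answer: 0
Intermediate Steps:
n(U) = -1 + U (n(U) = U + 1*(-1) = U - 1 = -1 + U)
h(A, t) = 6 + A + t (h(A, t) = (6 + t) + A = 6 + A + t)
J = √2 ≈ 1.4142
I = 9*√2 ≈ 12.728
(I + M(3, 5))*h(n(-5), 0) = (9*√2 + 0)*(6 + (-1 - 5) + 0) = (9*√2)*(6 - 6 + 0) = (9*√2)*0 = 0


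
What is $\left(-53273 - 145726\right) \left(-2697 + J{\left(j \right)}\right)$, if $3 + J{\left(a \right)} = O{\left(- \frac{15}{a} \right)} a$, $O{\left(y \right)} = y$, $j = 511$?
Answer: $540282285$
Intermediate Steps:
$J{\left(a \right)} = -18$ ($J{\left(a \right)} = -3 + - \frac{15}{a} a = -3 - 15 = -18$)
$\left(-53273 - 145726\right) \left(-2697 + J{\left(j \right)}\right) = \left(-53273 - 145726\right) \left(-2697 - 18\right) = \left(-198999\right) \left(-2715\right) = 540282285$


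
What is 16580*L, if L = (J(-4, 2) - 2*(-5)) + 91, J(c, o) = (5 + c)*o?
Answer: 1707740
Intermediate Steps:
J(c, o) = o*(5 + c)
L = 103 (L = (2*(5 - 4) - 2*(-5)) + 91 = (2*1 + 10) + 91 = (2 + 10) + 91 = 12 + 91 = 103)
16580*L = 16580*103 = 1707740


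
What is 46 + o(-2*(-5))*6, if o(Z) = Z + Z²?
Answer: 706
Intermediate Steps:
46 + o(-2*(-5))*6 = 46 + ((-2*(-5))*(1 - 2*(-5)))*6 = 46 + (10*(1 + 10))*6 = 46 + (10*11)*6 = 46 + 110*6 = 46 + 660 = 706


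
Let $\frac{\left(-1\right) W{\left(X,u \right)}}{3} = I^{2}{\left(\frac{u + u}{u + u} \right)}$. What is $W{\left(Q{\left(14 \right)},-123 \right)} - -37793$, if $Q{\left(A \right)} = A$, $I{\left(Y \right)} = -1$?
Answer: $37790$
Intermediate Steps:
$W{\left(X,u \right)} = -3$ ($W{\left(X,u \right)} = - 3 \left(-1\right)^{2} = \left(-3\right) 1 = -3$)
$W{\left(Q{\left(14 \right)},-123 \right)} - -37793 = -3 - -37793 = -3 + 37793 = 37790$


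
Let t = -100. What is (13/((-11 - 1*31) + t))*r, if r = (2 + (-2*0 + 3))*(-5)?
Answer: 325/142 ≈ 2.2887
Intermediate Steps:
r = -25 (r = (2 + (0 + 3))*(-5) = (2 + 3)*(-5) = 5*(-5) = -25)
(13/((-11 - 1*31) + t))*r = (13/((-11 - 1*31) - 100))*(-25) = (13/((-11 - 31) - 100))*(-25) = (13/(-42 - 100))*(-25) = (13/(-142))*(-25) = (13*(-1/142))*(-25) = -13/142*(-25) = 325/142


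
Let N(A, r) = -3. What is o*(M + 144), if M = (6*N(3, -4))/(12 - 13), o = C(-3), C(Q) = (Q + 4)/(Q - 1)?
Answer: -81/2 ≈ -40.500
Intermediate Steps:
C(Q) = (4 + Q)/(-1 + Q)
o = -¼ (o = (4 - 3)/(-1 - 3) = 1/(-4) = -¼*1 = -¼ ≈ -0.25000)
M = 18 (M = (6*(-3))/(12 - 13) = -18/(-1) = -18*(-1) = 18)
o*(M + 144) = -(18 + 144)/4 = -¼*162 = -81/2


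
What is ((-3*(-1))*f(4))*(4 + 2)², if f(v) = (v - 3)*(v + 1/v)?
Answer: 459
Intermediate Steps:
f(v) = (-3 + v)*(v + 1/v)
((-3*(-1))*f(4))*(4 + 2)² = ((-3*(-1))*(1 + 4² - 3*4 - 3/4))*(4 + 2)² = (3*(1 + 16 - 12 - 3*¼))*6² = (3*(1 + 16 - 12 - ¾))*36 = (3*(17/4))*36 = (51/4)*36 = 459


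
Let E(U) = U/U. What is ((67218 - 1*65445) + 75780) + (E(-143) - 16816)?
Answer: 60738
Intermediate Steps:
E(U) = 1
((67218 - 1*65445) + 75780) + (E(-143) - 16816) = ((67218 - 1*65445) + 75780) + (1 - 16816) = ((67218 - 65445) + 75780) - 16815 = (1773 + 75780) - 16815 = 77553 - 16815 = 60738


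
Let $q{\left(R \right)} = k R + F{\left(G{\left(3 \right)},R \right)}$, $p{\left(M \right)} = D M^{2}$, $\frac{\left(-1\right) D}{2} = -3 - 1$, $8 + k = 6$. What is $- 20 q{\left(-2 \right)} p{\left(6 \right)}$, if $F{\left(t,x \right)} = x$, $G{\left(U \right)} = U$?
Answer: $-11520$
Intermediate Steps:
$k = -2$ ($k = -8 + 6 = -2$)
$D = 8$ ($D = - 2 \left(-3 - 1\right) = \left(-2\right) \left(-4\right) = 8$)
$p{\left(M \right)} = 8 M^{2}$
$q{\left(R \right)} = - R$ ($q{\left(R \right)} = - 2 R + R = - R$)
$- 20 q{\left(-2 \right)} p{\left(6 \right)} = - 20 \left(\left(-1\right) \left(-2\right)\right) 8 \cdot 6^{2} = \left(-20\right) 2 \cdot 8 \cdot 36 = \left(-40\right) 288 = -11520$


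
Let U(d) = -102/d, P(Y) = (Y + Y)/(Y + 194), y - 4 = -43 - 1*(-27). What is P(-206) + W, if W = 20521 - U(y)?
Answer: 123281/6 ≈ 20547.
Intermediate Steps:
y = -12 (y = 4 + (-43 - 1*(-27)) = 4 + (-43 + 27) = 4 - 16 = -12)
P(Y) = 2*Y/(194 + Y) (P(Y) = (2*Y)/(194 + Y) = 2*Y/(194 + Y))
W = 41025/2 (W = 20521 - (-102)/(-12) = 20521 - (-102)*(-1)/12 = 20521 - 1*17/2 = 20521 - 17/2 = 41025/2 ≈ 20513.)
P(-206) + W = 2*(-206)/(194 - 206) + 41025/2 = 2*(-206)/(-12) + 41025/2 = 2*(-206)*(-1/12) + 41025/2 = 103/3 + 41025/2 = 123281/6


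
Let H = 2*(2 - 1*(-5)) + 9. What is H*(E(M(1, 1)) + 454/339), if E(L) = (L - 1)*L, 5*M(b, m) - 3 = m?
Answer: 229862/8475 ≈ 27.122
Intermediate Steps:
M(b, m) = ⅗ + m/5
E(L) = L*(-1 + L) (E(L) = (-1 + L)*L = L*(-1 + L))
H = 23 (H = 2*(2 + 5) + 9 = 2*7 + 9 = 14 + 9 = 23)
H*(E(M(1, 1)) + 454/339) = 23*((⅗ + (⅕)*1)*(-1 + (⅗ + (⅕)*1)) + 454/339) = 23*((⅗ + ⅕)*(-1 + (⅗ + ⅕)) + 454*(1/339)) = 23*(4*(-1 + ⅘)/5 + 454/339) = 23*((⅘)*(-⅕) + 454/339) = 23*(-4/25 + 454/339) = 23*(9994/8475) = 229862/8475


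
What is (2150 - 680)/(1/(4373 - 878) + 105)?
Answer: 2568825/183488 ≈ 14.000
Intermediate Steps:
(2150 - 680)/(1/(4373 - 878) + 105) = 1470/(1/3495 + 105) = 1470/(366976/3495) = 1470*(3495/366976) = 2568825/183488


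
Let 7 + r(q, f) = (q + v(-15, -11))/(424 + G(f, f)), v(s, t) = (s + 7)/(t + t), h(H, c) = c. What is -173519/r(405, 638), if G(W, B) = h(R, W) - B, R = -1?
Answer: 809292616/28189 ≈ 28710.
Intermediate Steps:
G(W, B) = W - B
v(s, t) = (7 + s)/(2*t) (v(s, t) = (7 + s)/((2*t)) = (7 + s)*(1/(2*t)) = (7 + s)/(2*t))
r(q, f) = -8161/1166 + q/424 (r(q, f) = -7 + (q + (½)*(7 - 15)/(-11))/(424 + (f - f)) = -7 + (q + (½)*(-1/11)*(-8))/(424 + 0) = -7 + (q + 4/11)/424 = -7 + (4/11 + q)*(1/424) = -7 + (1/1166 + q/424) = -8161/1166 + q/424)
-173519/r(405, 638) = -173519/(-8161/1166 + (1/424)*405) = -173519/(-8161/1166 + 405/424) = -173519/(-28189/4664) = -173519*(-4664/28189) = 809292616/28189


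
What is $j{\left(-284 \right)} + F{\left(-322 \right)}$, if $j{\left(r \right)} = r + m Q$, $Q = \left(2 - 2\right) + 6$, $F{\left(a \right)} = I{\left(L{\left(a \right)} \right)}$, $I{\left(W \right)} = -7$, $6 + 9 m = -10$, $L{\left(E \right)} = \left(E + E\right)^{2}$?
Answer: $- \frac{905}{3} \approx -301.67$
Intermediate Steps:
$L{\left(E \right)} = 4 E^{2}$ ($L{\left(E \right)} = \left(2 E\right)^{2} = 4 E^{2}$)
$m = - \frac{16}{9}$ ($m = - \frac{2}{3} + \frac{1}{9} \left(-10\right) = - \frac{2}{3} - \frac{10}{9} = - \frac{16}{9} \approx -1.7778$)
$F{\left(a \right)} = -7$
$Q = 6$ ($Q = 0 + 6 = 6$)
$j{\left(r \right)} = - \frac{32}{3} + r$ ($j{\left(r \right)} = r - \frac{32}{3} = - \frac{32}{3} + r$)
$j{\left(-284 \right)} + F{\left(-322 \right)} = \left(- \frac{32}{3} - 284\right) - 7 = - \frac{884}{3} - 7 = - \frac{905}{3}$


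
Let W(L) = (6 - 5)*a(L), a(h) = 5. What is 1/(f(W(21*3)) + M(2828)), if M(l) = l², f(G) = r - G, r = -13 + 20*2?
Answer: 1/7997606 ≈ 1.2504e-7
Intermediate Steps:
r = 27 (r = -13 + 40 = 27)
W(L) = 5 (W(L) = (6 - 5)*5 = 1*5 = 5)
f(G) = 27 - G
1/(f(W(21*3)) + M(2828)) = 1/((27 - 1*5) + 2828²) = 1/((27 - 5) + 7997584) = 1/(22 + 7997584) = 1/7997606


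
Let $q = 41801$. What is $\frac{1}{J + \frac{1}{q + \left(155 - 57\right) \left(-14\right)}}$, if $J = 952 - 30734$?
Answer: $- \frac{40429}{1204056477} \approx -3.3577 \cdot 10^{-5}$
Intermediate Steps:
$J = -29782$
$\frac{1}{J + \frac{1}{q + \left(155 - 57\right) \left(-14\right)}} = \frac{1}{-29782 + \frac{1}{41801 + \left(155 - 57\right) \left(-14\right)}} = \frac{1}{-29782 + \frac{1}{41801 + 98 \left(-14\right)}} = \frac{1}{-29782 + \frac{1}{41801 - 1372}} = \frac{1}{-29782 + \frac{1}{40429}} = \frac{1}{- \frac{1204056477}{40429}} = - \frac{40429}{1204056477}$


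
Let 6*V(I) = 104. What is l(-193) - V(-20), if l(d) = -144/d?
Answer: -9604/579 ≈ -16.587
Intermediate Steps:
V(I) = 52/3 (V(I) = (1/6)*104 = 52/3)
l(-193) - V(-20) = -144/(-193) - 1*52/3 = -144*(-1/193) - 52/3 = 144/193 - 52/3 = -9604/579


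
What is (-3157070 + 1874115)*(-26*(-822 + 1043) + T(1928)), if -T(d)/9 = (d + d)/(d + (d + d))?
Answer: 7379557160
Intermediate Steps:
T(d) = -6 (T(d) = -9*(d + d)/(d + (d + d)) = -9*2*d/(d + 2*d) = -9*2*d/(3*d) = -9*2*d*1/(3*d) = -9*2/3 = -6)
(-3157070 + 1874115)*(-26*(-822 + 1043) + T(1928)) = (-3157070 + 1874115)*(-26*(-822 + 1043) - 6) = -1282955*(-26*221 - 6) = -1282955*(-5746 - 6) = -1282955*(-5752) = 7379557160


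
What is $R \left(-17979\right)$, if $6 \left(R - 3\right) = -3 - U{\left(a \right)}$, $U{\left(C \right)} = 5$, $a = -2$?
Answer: $-29965$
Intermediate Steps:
$R = \frac{5}{3}$ ($R = 3 + \frac{-3 - 5}{6} = 3 + \frac{1}{6} \left(-8\right) = 3 - \frac{4}{3} = \frac{5}{3} \approx 1.6667$)
$R \left(-17979\right) = \frac{5}{3} \left(-17979\right) = -29965$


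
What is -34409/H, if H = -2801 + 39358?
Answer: -34409/36557 ≈ -0.94124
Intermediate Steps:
H = 36557
-34409/H = -34409/36557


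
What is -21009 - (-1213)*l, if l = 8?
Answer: -11305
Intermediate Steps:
-21009 - (-1213)*l = -21009 - (-1213)*8 = -21009 - 1*(-9704) = -21009 + 9704 = -11305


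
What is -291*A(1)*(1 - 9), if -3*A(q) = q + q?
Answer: -1552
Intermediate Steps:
A(q) = -2*q/3 (A(q) = -(q + q)/3 = -2*q/3)
-291*A(1)*(1 - 9) = -291*(-2/3*1)*(1 - 9) = -(-194)*(-8) = -291*16/3 = -1552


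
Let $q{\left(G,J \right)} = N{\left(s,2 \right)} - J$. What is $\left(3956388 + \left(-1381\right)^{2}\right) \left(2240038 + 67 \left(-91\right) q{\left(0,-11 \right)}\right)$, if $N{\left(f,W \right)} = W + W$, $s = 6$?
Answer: $12598321701067$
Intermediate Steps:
$N{\left(f,W \right)} = 2 W$
$q{\left(G,J \right)} = 4 - J$ ($q{\left(G,J \right)} = 2 \cdot 2 - J = 4 - J$)
$\left(3956388 + \left(-1381\right)^{2}\right) \left(2240038 + 67 \left(-91\right) q{\left(0,-11 \right)}\right) = \left(3956388 + \left(-1381\right)^{2}\right) \left(2240038 + 67 \left(-91\right) \left(4 - -11\right)\right) = \left(3956388 + 1907161\right) \left(2240038 - 6097 \left(4 + 11\right)\right) = 5863549 \left(2240038 - 91455\right) = 5863549 \cdot 2148583 = 12598321701067$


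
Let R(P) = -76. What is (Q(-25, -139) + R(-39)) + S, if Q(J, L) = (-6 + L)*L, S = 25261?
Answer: 45340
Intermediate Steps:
Q(J, L) = L*(-6 + L)
(Q(-25, -139) + R(-39)) + S = (-139*(-6 - 139) - 76) + 25261 = (-139*(-145) - 76) + 25261 = (20155 - 76) + 25261 = 20079 + 25261 = 45340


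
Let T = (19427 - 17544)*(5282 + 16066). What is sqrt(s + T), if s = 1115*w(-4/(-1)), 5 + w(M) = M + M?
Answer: sqrt(40201629) ≈ 6340.5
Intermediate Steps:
w(M) = -5 + 2*M (w(M) = -5 + (M + M) = -5 + 2*M)
s = 3345 (s = 1115*(-5 + 2*(-4/(-1))) = 1115*(-5 + 2*(-4*(-1))) = 1115*(-5 + 2*4) = 1115*(-5 + 8) = 1115*3 = 3345)
T = 40198284 (T = 1883*21348 = 40198284)
sqrt(s + T) = sqrt(3345 + 40198284) = sqrt(40201629)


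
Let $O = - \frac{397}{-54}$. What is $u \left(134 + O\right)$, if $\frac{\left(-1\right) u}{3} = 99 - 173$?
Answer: $\frac{282421}{9} \approx 31380.0$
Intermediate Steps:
$O = \frac{397}{54}$ ($O = \left(-397\right) \left(- \frac{1}{54}\right) = \frac{397}{54} \approx 7.3519$)
$u = 222$ ($u = - 3 \left(99 - 173\right) = \left(-3\right) \left(-74\right) = 222$)
$u \left(134 + O\right) = 222 \left(134 + \frac{397}{54}\right) = 222 \cdot \frac{7633}{54} = \frac{282421}{9}$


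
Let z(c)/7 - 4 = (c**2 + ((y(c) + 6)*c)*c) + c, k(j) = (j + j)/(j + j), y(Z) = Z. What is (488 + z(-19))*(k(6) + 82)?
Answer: -2485103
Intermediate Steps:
k(j) = 1 (k(j) = (2*j)/((2*j)) = (2*j)*(1/(2*j)) = 1)
z(c) = 28 + 7*c + 7*c**2 + 7*c**2*(6 + c) (z(c) = 28 + 7*((c**2 + ((c + 6)*c)*c) + c) = 28 + 7*((c**2 + ((6 + c)*c)*c) + c) = 28 + 7*((c**2 + (c*(6 + c))*c) + c) = 28 + 7*((c**2 + c**2*(6 + c)) + c) = 28 + 7*(c + c**2 + c**2*(6 + c)) = 28 + (7*c + 7*c**2 + 7*c**2*(6 + c)) = 28 + 7*c + 7*c**2 + 7*c**2*(6 + c))
(488 + z(-19))*(k(6) + 82) = (488 + (28 + 7*(-19) + 7*(-19)**3 + 49*(-19)**2))*(1 + 82) = (488 + (28 - 133 + 7*(-6859) + 49*361))*83 = (488 + (28 - 133 - 48013 + 17689))*83 = (488 - 30429)*83 = -29941*83 = -2485103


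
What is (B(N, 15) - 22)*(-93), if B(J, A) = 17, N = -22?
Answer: 465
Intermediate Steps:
(B(N, 15) - 22)*(-93) = (17 - 22)*(-93) = -5*(-93) = 465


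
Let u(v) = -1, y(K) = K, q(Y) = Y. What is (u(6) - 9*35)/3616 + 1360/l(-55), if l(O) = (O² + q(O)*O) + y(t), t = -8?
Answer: 376061/2730984 ≈ 0.13770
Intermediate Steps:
l(O) = -8 + 2*O² (l(O) = (O² + O*O) - 8 = (O² + O²) - 8 = 2*O² - 8 = -8 + 2*O²)
(u(6) - 9*35)/3616 + 1360/l(-55) = (-1 - 9*35)/3616 + 1360/(-8 + 2*(-55)²) = (-1 - 315)*(1/3616) + 1360/(-8 + 2*3025) = -316*1/3616 + 1360/(-8 + 6050) = -79/904 + 1360/6042 = -79/904 + 1360*(1/6042) = -79/904 + 680/3021 = 376061/2730984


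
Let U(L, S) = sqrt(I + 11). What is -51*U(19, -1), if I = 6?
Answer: -51*sqrt(17) ≈ -210.28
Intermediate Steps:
U(L, S) = sqrt(17) (U(L, S) = sqrt(6 + 11) = sqrt(17))
-51*U(19, -1) = -51*sqrt(17)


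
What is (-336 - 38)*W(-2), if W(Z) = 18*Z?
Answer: 13464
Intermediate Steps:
(-336 - 38)*W(-2) = (-336 - 38)*(18*(-2)) = -374*(-36) = 13464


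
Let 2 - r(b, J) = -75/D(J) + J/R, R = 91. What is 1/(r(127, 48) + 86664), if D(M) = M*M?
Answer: 69888/6056878819 ≈ 1.1539e-5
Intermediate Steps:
D(M) = M**2
r(b, J) = 2 + 75/J**2 - J/91 (r(b, J) = 2 - (-75/J**2 + J/91) = 2 + (75/J**2 - J/91) = 2 + 75/J**2 - J/91)
1/(r(127, 48) + 86664) = 1/((2 + 75/48**2 - 1/91*48) + 86664) = 1/((2 + 75*(1/2304) - 48/91) + 86664) = 1/((2 + 25/768 - 48/91) + 86664) = 1/(105187/69888 + 86664) = 1/(6056878819/69888) = 69888/6056878819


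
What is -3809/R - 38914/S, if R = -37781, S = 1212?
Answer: -732796663/22895286 ≈ -32.006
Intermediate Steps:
-3809/R - 38914/S = -3809/(-37781) - 38914/1212 = -3809*(-1/37781) - 38914*1/1212 = 3809/37781 - 19457/606 = -732796663/22895286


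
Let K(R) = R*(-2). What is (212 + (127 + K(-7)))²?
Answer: 124609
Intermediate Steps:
K(R) = -2*R
(212 + (127 + K(-7)))² = (212 + (127 - 2*(-7)))² = (212 + (127 + 14))² = (212 + 141)² = 353² = 124609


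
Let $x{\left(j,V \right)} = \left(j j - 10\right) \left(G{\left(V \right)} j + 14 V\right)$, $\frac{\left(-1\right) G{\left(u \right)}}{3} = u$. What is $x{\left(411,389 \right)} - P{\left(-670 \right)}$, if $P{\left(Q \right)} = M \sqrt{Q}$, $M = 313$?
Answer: $-80096076001 - 313 i \sqrt{670} \approx -8.0096 \cdot 10^{10} - 8101.8 i$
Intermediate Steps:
$G{\left(u \right)} = - 3 u$
$x{\left(j,V \right)} = \left(-10 + j^{2}\right) \left(14 V - 3 V j\right)$ ($x{\left(j,V \right)} = \left(j j - 10\right) \left(- 3 V j + 14 V\right) = \left(j^{2} - 10\right) \left(- 3 V j + 14 V\right) = \left(-10 + j^{2}\right) \left(14 V - 3 V j\right)$)
$P{\left(Q \right)} = 313 \sqrt{Q}$
$x{\left(411,389 \right)} - P{\left(-670 \right)} = 389 \left(-140 - 3 \cdot 411^{3} + 14 \cdot 411^{2} + 30 \cdot 411\right) - 313 \sqrt{-670} = 389 \left(-140 - 208279593 + 14 \cdot 168921 + 12330\right) - 313 i \sqrt{670} = 389 \left(-140 - 208279593 + 2364894 + 12330\right) - 313 i \sqrt{670} = 389 \left(-205902509\right) - 313 i \sqrt{670} = -80096076001 - 313 i \sqrt{670}$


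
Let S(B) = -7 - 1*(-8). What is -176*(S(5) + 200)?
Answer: -35376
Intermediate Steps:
S(B) = 1 (S(B) = -7 + 8 = 1)
-176*(S(5) + 200) = -176*(1 + 200) = -176*201 = -35376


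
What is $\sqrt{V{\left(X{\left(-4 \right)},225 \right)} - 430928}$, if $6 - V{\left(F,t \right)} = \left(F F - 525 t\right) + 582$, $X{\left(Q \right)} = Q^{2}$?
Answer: $i \sqrt{313635} \approx 560.03 i$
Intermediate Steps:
$V{\left(F,t \right)} = -576 - F^{2} + 525 t$ ($V{\left(F,t \right)} = 6 - \left(\left(F F - 525 t\right) + 582\right) = 6 - \left(\left(F^{2} - 525 t\right) + 582\right) = 6 - \left(582 + F^{2} - 525 t\right) = -576 - F^{2} + 525 t$)
$\sqrt{V{\left(X{\left(-4 \right)},225 \right)} - 430928} = \sqrt{\left(-576 - \left(\left(-4\right)^{2}\right)^{2} + 525 \cdot 225\right) - 430928} = \sqrt{\left(-576 - 16^{2} + 118125\right) - 430928} = \sqrt{\left(-576 - 256 + 118125\right) - 430928} = \sqrt{117293 - 430928} = \sqrt{-313635} = i \sqrt{313635}$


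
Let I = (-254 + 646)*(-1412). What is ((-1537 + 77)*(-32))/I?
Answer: -1460/17297 ≈ -0.084408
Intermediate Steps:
I = -553504 (I = 392*(-1412) = -553504)
((-1537 + 77)*(-32))/I = ((-1537 + 77)*(-32))/(-553504) = -1460*(-32)*(-1/553504) = 46720*(-1/553504) = -1460/17297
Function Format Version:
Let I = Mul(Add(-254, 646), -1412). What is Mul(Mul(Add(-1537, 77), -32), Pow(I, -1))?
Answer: Rational(-1460, 17297) ≈ -0.084408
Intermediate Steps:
I = -553504 (I = Mul(392, -1412) = -553504)
Mul(Mul(Add(-1537, 77), -32), Pow(I, -1)) = Mul(Mul(Add(-1537, 77), -32), Pow(-553504, -1)) = Mul(Mul(-1460, -32), Rational(-1, 553504)) = Mul(46720, Rational(-1, 553504)) = Rational(-1460, 17297)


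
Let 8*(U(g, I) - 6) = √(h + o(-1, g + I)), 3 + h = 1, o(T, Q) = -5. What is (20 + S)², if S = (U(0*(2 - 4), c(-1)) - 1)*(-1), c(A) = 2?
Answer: (120 - I*√7)²/64 ≈ 224.89 - 9.9216*I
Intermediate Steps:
h = -2 (h = -3 + 1 = -2)
U(g, I) = 6 + I*√7/8 (U(g, I) = 6 + √(-2 - 5)/8 = 6 + √(-7)/8 = 6 + (I*√7)/8 = 6 + I*√7/8)
S = -5 - I*√7/8 (S = ((6 + I*√7/8) - 1)*(-1) = (5 + I*√7/8)*(-1) = -5 - I*√7/8 ≈ -5.0 - 0.33072*I)
(20 + S)² = (20 + (-5 - I*√7/8))² = (15 - I*√7/8)²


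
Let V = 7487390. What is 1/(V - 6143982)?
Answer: 1/1343408 ≈ 7.4438e-7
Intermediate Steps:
1/(V - 6143982) = 1/(7487390 - 6143982) = 1/1343408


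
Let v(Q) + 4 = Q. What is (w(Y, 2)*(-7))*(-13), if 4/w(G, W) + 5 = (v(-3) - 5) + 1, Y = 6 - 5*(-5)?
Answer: -91/4 ≈ -22.750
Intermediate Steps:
Y = 31 (Y = 6 + 25 = 31)
v(Q) = -4 + Q
w(G, W) = -1/4 (w(G, W) = 4/(-5 + (((-4 - 3) - 5) + 1)) = 4/(-5 + ((-7 - 5) + 1)) = 4/(-5 + (-12 + 1)) = 4/(-5 - 11) = 4/(-16) = 4*(-1/16) = -1/4)
(w(Y, 2)*(-7))*(-13) = -1/4*(-7)*(-13) = (7/4)*(-13) = -91/4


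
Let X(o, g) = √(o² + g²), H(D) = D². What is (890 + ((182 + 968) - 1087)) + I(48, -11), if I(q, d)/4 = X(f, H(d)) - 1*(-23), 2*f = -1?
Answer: 1045 + 2*√58565 ≈ 1529.0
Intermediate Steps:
f = -½ (f = (½)*(-1) = -½ ≈ -0.50000)
X(o, g) = √(g² + o²)
I(q, d) = 92 + 4*√(¼ + d⁴) (I(q, d) = 4*(√((d²)² + (-½)²) - 1*(-23)) = 4*(√(d⁴ + ¼) + 23) = 4*(√(¼ + d⁴) + 23) = 4*(23 + √(¼ + d⁴)) = 92 + 4*√(¼ + d⁴))
(890 + ((182 + 968) - 1087)) + I(48, -11) = (890 + ((182 + 968) - 1087)) + (92 + 2*√(1 + 4*(-11)⁴)) = (890 + (1150 - 1087)) + (92 + 2*√(1 + 4*14641)) = (890 + 63) + (92 + 2*√(1 + 58564)) = 953 + (92 + 2*√58565) = 1045 + 2*√58565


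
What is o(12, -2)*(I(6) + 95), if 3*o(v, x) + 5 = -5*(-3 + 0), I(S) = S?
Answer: 1010/3 ≈ 336.67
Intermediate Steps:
o(v, x) = 10/3 (o(v, x) = -5/3 + (-5*(-3 + 0))/3 = -5/3 + (-5*(-3))/3 = -5/3 + (1/3)*15 = -5/3 + 5 = 10/3)
o(12, -2)*(I(6) + 95) = 10*(6 + 95)/3 = (10/3)*101 = 1010/3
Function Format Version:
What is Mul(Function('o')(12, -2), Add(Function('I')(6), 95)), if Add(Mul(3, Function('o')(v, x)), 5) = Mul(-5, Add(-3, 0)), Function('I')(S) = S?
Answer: Rational(1010, 3) ≈ 336.67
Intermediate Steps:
Function('o')(v, x) = Rational(10, 3) (Function('o')(v, x) = Add(Rational(-5, 3), Mul(Rational(1, 3), Mul(-5, Add(-3, 0)))) = Add(Rational(-5, 3), Mul(Rational(1, 3), Mul(-5, -3))) = Add(Rational(-5, 3), Mul(Rational(1, 3), 15)) = Add(Rational(-5, 3), 5) = Rational(10, 3))
Mul(Function('o')(12, -2), Add(Function('I')(6), 95)) = Mul(Rational(10, 3), Add(6, 95)) = Mul(Rational(10, 3), 101) = Rational(1010, 3)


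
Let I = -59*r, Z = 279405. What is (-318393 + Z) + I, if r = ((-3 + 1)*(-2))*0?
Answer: -38988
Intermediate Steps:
r = 0 (r = -2*(-2)*0 = 4*0 = 0)
I = 0 (I = -59*0 = 0)
(-318393 + Z) + I = (-318393 + 279405) + 0 = -38988 + 0 = -38988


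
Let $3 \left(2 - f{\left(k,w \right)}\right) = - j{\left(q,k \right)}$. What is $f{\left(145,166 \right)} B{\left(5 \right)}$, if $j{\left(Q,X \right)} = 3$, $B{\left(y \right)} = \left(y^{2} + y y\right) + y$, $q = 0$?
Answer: $165$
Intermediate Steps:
$B{\left(y \right)} = y + 2 y^{2}$ ($B{\left(y \right)} = \left(y^{2} + y^{2}\right) + y = 2 y^{2} + y = y + 2 y^{2}$)
$f{\left(k,w \right)} = 3$ ($f{\left(k,w \right)} = 2 - \frac{\left(-1\right) 3}{3} = 2 - -1 = 2 + 1 = 3$)
$f{\left(145,166 \right)} B{\left(5 \right)} = 3 \cdot 5 \left(1 + 2 \cdot 5\right) = 3 \cdot 5 \left(1 + 10\right) = 3 \cdot 5 \cdot 11 = 3 \cdot 55 = 165$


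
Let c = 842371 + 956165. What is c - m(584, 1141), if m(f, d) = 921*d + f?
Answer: 747091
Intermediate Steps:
m(f, d) = f + 921*d
c = 1798536
c - m(584, 1141) = 1798536 - (584 + 921*1141) = 1798536 - (584 + 1050861) = 1798536 - 1*1051445 = 1798536 - 1051445 = 747091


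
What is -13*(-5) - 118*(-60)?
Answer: 7145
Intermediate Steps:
-13*(-5) - 118*(-60) = 65 + 7080 = 7145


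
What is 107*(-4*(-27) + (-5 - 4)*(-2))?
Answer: 13482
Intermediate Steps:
107*(-4*(-27) + (-5 - 4)*(-2)) = 107*(108 - 9*(-2)) = 107*(108 + 18) = 107*126 = 13482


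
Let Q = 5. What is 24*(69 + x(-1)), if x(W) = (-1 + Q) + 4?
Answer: 1848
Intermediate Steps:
x(W) = 8 (x(W) = (-1 + 5) + 4 = 4 + 4 = 8)
24*(69 + x(-1)) = 24*(69 + 8) = 24*77 = 1848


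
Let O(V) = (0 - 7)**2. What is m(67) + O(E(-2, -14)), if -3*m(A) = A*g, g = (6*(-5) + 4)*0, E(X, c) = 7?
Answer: 49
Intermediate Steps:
g = 0 (g = (-30 + 4)*0 = -26*0 = 0)
m(A) = 0 (m(A) = -A*0/3 = -1/3*0 = 0)
O(V) = 49 (O(V) = (-7)**2 = 49)
m(67) + O(E(-2, -14)) = 0 + 49 = 49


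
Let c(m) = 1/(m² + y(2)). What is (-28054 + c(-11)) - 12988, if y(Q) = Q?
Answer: -5048165/123 ≈ -41042.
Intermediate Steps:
c(m) = 1/(2 + m²) (c(m) = 1/(m² + 2) = 1/(2 + m²))
(-28054 + c(-11)) - 12988 = (-28054 + 1/(2 + (-11)²)) - 12988 = (-28054 + 1/(2 + 121)) - 12988 = (-28054 + 1/123) - 12988 = -3450641/123 - 12988 = -5048165/123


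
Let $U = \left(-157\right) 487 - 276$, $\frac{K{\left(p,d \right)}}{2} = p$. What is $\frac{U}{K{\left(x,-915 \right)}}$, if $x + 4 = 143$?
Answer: $- \frac{76735}{278} \approx -276.03$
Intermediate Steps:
$x = 139$ ($x = -4 + 143 = 139$)
$K{\left(p,d \right)} = 2 p$
$U = -76735$ ($U = -76459 - 276 = -76735$)
$\frac{U}{K{\left(x,-915 \right)}} = - \frac{76735}{2 \cdot 139} = - \frac{76735}{278}$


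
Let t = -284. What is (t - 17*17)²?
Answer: 328329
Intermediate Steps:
(t - 17*17)² = (-284 - 17*17)² = (-284 - 289)² = (-573)² = 328329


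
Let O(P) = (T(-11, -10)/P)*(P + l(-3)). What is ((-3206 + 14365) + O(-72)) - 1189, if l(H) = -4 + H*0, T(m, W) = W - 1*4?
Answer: 89597/9 ≈ 9955.2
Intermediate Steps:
T(m, W) = -4 + W (T(m, W) = W - 4 = -4 + W)
l(H) = -4 (l(H) = -4 + 0 = -4)
O(P) = -14*(-4 + P)/P (O(P) = ((-4 - 10)/P)*(P - 4) = (-14/P)*(-4 + P) = -14*(-4 + P)/P)
((-3206 + 14365) + O(-72)) - 1189 = ((-3206 + 14365) + (-14 + 56/(-72))) - 1189 = (11159 + (-14 + 56*(-1/72))) - 1189 = (11159 + (-14 - 7/9)) - 1189 = (11159 - 133/9) - 1189 = 100298/9 - 1189 = 89597/9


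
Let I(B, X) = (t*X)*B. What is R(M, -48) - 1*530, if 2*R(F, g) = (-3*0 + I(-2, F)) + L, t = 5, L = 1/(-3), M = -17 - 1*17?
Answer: -2161/6 ≈ -360.17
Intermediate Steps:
M = -34 (M = -17 - 17 = -34)
L = -⅓ ≈ -0.33333
I(B, X) = 5*B*X (I(B, X) = (5*X)*B = 5*B*X)
R(F, g) = -⅙ - 5*F (R(F, g) = ((-3*0 + 5*(-2)*F) - ⅓)/2 = ((0 - 10*F) - ⅓)/2 = (-10*F - ⅓)/2 = (-⅓ - 10*F)/2 = -⅙ - 5*F)
R(M, -48) - 1*530 = (-⅙ - 5*(-34)) - 1*530 = (-⅙ + 170) - 530 = 1019/6 - 530 = -2161/6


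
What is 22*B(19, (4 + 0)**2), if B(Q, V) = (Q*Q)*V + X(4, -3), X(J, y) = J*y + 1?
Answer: 126830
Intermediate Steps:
X(J, y) = 1 + J*y
B(Q, V) = -11 + V*Q**2 (B(Q, V) = (Q*Q)*V + (1 + 4*(-3)) = Q**2*V + (1 - 12) = V*Q**2 - 11 = -11 + V*Q**2)
22*B(19, (4 + 0)**2) = 22*(-11 + (4 + 0)**2*19**2) = 22*(-11 + 4**2*361) = 22*(-11 + 16*361) = 22*(-11 + 5776) = 22*5765 = 126830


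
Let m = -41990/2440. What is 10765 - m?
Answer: 2630859/244 ≈ 10782.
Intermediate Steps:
m = -4199/244 (m = -41990*1/2440 = -4199/244 ≈ -17.209)
10765 - m = 10765 - 1*(-4199/244) = 10765 + 4199/244 = 2630859/244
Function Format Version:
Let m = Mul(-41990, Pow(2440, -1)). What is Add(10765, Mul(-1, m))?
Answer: Rational(2630859, 244) ≈ 10782.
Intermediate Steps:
m = Rational(-4199, 244) (m = Mul(-41990, Rational(1, 2440)) = Rational(-4199, 244) ≈ -17.209)
Add(10765, Mul(-1, m)) = Add(10765, Mul(-1, Rational(-4199, 244))) = Add(10765, Rational(4199, 244)) = Rational(2630859, 244)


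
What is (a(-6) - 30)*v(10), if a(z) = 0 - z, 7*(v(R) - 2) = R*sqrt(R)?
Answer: -48 - 240*sqrt(10)/7 ≈ -156.42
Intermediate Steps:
v(R) = 2 + R**(3/2)/7 (v(R) = 2 + (R*sqrt(R))/7 = 2 + R**(3/2)/7)
a(z) = -z
(a(-6) - 30)*v(10) = (-1*(-6) - 30)*(2 + 10**(3/2)/7) = (6 - 30)*(2 + (10*sqrt(10))/7) = -24*(2 + 10*sqrt(10)/7) = -48 - 240*sqrt(10)/7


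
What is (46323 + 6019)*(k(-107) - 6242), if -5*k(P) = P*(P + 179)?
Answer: -1230351052/5 ≈ -2.4607e+8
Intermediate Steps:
k(P) = -P*(179 + P)/5 (k(P) = -P*(P + 179)/5 = -P*(179 + P)/5)
(46323 + 6019)*(k(-107) - 6242) = (46323 + 6019)*(-⅕*(-107)*(179 - 107) - 6242) = 52342*(-⅕*(-107)*72 - 6242) = 52342*(7704/5 - 6242) = 52342*(-23506/5) = -1230351052/5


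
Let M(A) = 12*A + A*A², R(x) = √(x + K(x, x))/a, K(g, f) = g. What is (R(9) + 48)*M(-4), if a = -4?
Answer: -5376 + 84*√2 ≈ -5257.2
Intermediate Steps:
R(x) = -√2*√x/4 (R(x) = √(x + x)/(-4) = √(2*x)*(-¼) = (√2*√x)*(-¼) = -√2*√x/4)
M(A) = A³ + 12*A (M(A) = 12*A + A³ = A³ + 12*A)
(R(9) + 48)*M(-4) = (-√2*√9/4 + 48)*(-4*(12 + (-4)²)) = (-¼*√2*3 + 48)*(-4*(12 + 16)) = (-3*√2/4 + 48)*(-4*28) = (48 - 3*√2/4)*(-112) = -5376 + 84*√2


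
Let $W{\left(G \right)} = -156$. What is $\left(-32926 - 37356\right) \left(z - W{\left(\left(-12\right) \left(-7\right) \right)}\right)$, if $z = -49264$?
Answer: $3451408456$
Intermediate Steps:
$\left(-32926 - 37356\right) \left(z - W{\left(\left(-12\right) \left(-7\right) \right)}\right) = \left(-32926 - 37356\right) \left(-49264 - -156\right) = - 70282 \left(-49264 + 156\right) = \left(-70282\right) \left(-49108\right) = 3451408456$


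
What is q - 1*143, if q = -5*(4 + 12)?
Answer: -223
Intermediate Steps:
q = -80 (q = -5*16 = -80)
q - 1*143 = -80 - 1*143 = -80 - 143 = -223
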